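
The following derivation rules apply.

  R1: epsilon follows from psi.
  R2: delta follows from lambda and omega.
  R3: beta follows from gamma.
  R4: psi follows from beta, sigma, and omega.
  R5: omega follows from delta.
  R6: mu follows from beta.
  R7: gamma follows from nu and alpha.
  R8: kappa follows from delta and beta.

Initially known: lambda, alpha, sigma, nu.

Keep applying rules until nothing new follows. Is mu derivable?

Yes

nu and alpha hold, so gamma follows (R7).
gamma holds, so beta follows (R3).
From beta, R6 gives mu.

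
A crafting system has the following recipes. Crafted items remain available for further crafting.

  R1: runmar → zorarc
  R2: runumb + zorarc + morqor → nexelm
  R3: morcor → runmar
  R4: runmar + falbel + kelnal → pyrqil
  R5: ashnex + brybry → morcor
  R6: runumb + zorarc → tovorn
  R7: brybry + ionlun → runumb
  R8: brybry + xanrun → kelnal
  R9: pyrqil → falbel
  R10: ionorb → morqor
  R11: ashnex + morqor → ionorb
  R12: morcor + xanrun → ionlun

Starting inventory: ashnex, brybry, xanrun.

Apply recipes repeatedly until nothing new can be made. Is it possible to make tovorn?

Yes

ashnex + brybry → morcor (R5).
Using R12, morcor and xanrun make ionlun.
Using R3, morcor makes runmar.
Using R1, runmar makes zorarc.
brybry + ionlun → runumb (R7).
Using R6, runumb and zorarc make tovorn.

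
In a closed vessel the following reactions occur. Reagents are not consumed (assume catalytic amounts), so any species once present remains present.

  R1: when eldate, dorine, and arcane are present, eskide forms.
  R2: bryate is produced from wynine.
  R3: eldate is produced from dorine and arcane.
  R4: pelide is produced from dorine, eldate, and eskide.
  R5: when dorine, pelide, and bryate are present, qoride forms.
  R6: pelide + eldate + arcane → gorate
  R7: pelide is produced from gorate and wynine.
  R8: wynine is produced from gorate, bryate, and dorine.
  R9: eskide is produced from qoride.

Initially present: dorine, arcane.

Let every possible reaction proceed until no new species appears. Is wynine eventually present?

No

wynine would need gorate, bryate, and dorine (R8), but bryate never forms.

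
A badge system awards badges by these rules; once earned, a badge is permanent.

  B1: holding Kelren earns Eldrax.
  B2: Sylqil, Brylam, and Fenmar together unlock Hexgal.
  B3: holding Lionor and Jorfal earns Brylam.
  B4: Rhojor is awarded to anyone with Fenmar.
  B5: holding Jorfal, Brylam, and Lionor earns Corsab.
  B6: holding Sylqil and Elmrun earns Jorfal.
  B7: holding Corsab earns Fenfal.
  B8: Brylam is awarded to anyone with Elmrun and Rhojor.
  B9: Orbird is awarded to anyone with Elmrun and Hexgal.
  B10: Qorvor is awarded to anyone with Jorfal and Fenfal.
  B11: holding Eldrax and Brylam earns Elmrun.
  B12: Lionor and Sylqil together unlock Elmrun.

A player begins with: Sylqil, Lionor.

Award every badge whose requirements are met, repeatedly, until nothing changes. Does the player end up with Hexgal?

No

Hexgal would need Sylqil, Brylam, and Fenmar (B2), but Fenmar is never earned.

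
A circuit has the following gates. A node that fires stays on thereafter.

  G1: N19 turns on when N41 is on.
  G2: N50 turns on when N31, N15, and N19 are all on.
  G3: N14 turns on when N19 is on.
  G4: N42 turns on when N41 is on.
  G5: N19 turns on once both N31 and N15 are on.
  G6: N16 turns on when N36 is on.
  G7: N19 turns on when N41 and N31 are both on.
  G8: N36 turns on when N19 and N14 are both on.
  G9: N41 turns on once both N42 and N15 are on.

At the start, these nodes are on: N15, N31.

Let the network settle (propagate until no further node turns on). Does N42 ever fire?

N42 would need N41 (G4), but N41 never turns on.

No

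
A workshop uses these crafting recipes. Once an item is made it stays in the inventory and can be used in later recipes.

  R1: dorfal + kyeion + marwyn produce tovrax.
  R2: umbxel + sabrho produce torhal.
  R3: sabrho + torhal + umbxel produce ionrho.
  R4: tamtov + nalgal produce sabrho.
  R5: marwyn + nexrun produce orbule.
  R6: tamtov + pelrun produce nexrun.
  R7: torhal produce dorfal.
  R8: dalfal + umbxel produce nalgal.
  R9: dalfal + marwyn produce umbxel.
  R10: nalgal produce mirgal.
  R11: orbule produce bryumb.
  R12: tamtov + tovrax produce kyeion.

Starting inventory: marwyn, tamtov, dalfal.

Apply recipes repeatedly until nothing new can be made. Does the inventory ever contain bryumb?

bryumb would need orbule (R11), but orbule is never obtained.

No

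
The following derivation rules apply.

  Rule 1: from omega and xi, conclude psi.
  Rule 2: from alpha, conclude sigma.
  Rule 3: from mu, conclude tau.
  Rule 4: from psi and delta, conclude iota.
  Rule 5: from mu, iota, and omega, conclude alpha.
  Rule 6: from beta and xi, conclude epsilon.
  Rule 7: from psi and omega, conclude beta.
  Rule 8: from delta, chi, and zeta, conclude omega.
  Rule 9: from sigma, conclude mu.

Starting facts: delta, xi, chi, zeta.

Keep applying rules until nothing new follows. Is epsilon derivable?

delta, chi, and zeta hold, so omega follows (Rule 8).
omega and xi hold, so psi follows (Rule 1).
From psi and omega, Rule 7 gives beta.
From beta and xi, Rule 6 gives epsilon.

Yes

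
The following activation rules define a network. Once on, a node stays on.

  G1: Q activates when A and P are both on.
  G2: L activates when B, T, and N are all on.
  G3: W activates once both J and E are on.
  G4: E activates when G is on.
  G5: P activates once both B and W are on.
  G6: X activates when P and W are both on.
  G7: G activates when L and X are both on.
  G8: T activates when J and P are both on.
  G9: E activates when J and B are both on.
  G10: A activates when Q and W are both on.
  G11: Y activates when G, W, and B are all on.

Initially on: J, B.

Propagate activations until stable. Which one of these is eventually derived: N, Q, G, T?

J and B are on, so E activates (G9).
J and E are on, so W activates (G3).
B and W are on, so P activates (G5).
G8: J and P on → T on.
No rule produces N, and it is not given. G would need L and X (G7), but L never turns on. Q would need A and P (G1), but A never turns on.

T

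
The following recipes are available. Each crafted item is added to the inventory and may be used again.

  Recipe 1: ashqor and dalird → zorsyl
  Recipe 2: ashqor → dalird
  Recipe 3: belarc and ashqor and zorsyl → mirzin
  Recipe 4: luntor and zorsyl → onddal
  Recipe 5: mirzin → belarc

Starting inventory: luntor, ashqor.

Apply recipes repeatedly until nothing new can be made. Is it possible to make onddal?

Using Recipe 2, ashqor makes dalird.
Using Recipe 1, ashqor and dalird make zorsyl.
luntor and zorsyl → onddal (Recipe 4).

Yes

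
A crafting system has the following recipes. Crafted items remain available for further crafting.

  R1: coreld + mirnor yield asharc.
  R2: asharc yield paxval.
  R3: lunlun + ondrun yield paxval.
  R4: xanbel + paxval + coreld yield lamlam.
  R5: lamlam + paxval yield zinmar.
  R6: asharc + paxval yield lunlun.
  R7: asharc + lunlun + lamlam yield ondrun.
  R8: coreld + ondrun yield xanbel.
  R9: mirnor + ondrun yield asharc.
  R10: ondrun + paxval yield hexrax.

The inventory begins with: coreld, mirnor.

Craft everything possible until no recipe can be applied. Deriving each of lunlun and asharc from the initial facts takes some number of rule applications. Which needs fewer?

asharc: coreld + mirnor → asharc (R1). [1 rule application]
lunlun: coreld + mirnor → asharc (R1). Using R2, asharc makes paxval. asharc + paxval → lunlun (R6). [3 rule applications]
asharc needs fewer.

asharc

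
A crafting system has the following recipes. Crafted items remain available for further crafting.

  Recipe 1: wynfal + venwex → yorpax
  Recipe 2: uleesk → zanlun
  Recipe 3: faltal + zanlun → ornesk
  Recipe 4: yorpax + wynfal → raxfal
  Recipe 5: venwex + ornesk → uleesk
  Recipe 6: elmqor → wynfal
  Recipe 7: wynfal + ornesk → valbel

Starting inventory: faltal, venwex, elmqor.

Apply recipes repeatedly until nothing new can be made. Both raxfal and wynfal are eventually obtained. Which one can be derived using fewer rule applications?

wynfal: elmqor → wynfal (Recipe 6). [1 rule application]
raxfal: elmqor → wynfal (Recipe 6). Using Recipe 1, wynfal and venwex make yorpax. yorpax + wynfal → raxfal (Recipe 4). [3 rule applications]
wynfal needs fewer.

wynfal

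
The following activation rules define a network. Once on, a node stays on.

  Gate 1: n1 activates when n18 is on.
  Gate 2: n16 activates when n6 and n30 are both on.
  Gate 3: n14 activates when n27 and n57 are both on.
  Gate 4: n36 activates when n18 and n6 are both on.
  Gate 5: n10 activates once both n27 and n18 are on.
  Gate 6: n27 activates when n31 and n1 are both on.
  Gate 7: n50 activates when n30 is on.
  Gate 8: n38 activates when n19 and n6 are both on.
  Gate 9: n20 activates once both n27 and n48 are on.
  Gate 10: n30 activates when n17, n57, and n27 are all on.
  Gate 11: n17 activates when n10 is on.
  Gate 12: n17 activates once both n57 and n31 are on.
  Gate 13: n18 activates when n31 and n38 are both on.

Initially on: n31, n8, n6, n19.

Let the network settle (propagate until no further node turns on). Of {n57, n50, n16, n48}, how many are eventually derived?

0

No rule produces n57, and it is not given.
n50 would need n30 (Gate 7), but n30 never turns on.
n16 would need n6 and n30 (Gate 2), but n30 never turns on.
No rule produces n48, and it is not given.
None of the 4 are reached.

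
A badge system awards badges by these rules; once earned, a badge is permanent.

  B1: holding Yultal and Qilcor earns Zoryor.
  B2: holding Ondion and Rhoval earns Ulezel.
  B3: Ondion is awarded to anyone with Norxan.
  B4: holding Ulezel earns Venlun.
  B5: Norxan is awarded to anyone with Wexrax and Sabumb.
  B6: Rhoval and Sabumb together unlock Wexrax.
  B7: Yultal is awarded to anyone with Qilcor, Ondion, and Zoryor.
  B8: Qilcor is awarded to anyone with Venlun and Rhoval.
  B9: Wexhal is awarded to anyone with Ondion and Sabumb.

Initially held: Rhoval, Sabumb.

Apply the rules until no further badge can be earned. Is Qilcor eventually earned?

With Rhoval and Sabumb, Wexrax is earned (B6).
With Wexrax and Sabumb, Norxan is earned (B5).
With Norxan, Ondion is earned (B3).
With Ondion and Rhoval, Ulezel is earned (B2).
With Ulezel, Venlun is earned (B4).
With Venlun and Rhoval, Qilcor is earned (B8).

Yes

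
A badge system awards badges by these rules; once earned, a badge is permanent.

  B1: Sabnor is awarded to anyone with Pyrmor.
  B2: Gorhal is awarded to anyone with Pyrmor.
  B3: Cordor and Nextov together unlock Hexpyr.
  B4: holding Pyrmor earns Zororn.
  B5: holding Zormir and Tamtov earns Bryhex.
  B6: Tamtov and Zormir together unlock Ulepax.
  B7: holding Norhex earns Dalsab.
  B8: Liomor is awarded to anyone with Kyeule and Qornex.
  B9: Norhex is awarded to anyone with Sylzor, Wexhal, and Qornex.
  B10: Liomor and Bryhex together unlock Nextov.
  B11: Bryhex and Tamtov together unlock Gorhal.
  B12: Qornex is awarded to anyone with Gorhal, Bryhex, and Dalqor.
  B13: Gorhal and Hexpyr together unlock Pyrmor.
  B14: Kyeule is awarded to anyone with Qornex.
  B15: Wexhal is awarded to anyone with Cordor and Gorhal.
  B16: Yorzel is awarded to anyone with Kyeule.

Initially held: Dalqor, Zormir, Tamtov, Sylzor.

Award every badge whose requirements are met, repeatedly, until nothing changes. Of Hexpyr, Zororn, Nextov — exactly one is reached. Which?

Nextov

With Zormir and Tamtov, Bryhex is earned (B5).
With Bryhex and Tamtov, Gorhal is earned (B11).
With Gorhal, Bryhex, and Dalqor, Qornex is earned (B12).
With Qornex, Kyeule is earned (B14).
With Kyeule and Qornex, Liomor is earned (B8).
With Liomor and Bryhex, Nextov is earned (B10).
Zororn would need Pyrmor (B4), but Pyrmor is never earned. Hexpyr would need Cordor and Nextov (B3), but Cordor is never earned.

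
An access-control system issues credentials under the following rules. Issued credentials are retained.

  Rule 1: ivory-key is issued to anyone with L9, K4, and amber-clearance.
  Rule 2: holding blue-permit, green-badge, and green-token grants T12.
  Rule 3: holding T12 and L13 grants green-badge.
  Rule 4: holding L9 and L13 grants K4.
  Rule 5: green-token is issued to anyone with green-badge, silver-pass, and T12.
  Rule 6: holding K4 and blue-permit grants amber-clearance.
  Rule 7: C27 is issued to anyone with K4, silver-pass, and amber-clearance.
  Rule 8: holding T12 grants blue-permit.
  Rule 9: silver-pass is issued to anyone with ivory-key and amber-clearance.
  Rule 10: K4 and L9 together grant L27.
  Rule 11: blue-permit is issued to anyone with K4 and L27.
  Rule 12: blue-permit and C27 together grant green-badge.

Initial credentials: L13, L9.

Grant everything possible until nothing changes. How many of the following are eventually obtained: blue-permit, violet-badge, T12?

1

Holding L9 and L13 grants K4 (Rule 4).
Holding K4 and L9 grants L27 (Rule 10).
Holding K4 and L27 grants blue-permit (Rule 11).
blue-permit: reached.
No rule produces violet-badge, and it is not given.
T12 would need blue-permit, green-badge, and green-token (Rule 2), but green-token is never granted.
Reached: blue-permit — 1 of the 3.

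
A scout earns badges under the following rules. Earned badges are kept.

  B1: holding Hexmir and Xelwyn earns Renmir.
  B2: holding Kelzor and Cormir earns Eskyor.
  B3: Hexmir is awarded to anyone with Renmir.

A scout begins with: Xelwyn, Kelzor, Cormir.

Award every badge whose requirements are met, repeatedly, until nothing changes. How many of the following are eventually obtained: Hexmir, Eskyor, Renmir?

With Kelzor and Cormir, Eskyor is earned (B2).
Hexmir would need Renmir (B3), but Renmir is never earned.
Eskyor: reached.
Renmir would need Hexmir and Xelwyn (B1), but Hexmir is never earned.
Reached: Eskyor — 1 of the 3.

1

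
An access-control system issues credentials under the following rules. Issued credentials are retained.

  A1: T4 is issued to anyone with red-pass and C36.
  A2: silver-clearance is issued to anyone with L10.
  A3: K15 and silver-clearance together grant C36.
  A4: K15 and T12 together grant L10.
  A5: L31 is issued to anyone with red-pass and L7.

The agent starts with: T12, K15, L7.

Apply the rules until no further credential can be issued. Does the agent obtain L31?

No

L31 would need red-pass and L7 (A5), but red-pass is never granted.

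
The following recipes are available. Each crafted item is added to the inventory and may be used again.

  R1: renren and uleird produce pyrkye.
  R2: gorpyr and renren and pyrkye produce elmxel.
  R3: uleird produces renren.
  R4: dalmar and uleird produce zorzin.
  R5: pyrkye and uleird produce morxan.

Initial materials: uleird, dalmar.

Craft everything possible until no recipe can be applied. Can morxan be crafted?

Using R3, uleird makes renren.
Using R1, renren and uleird make pyrkye.
Using R5, pyrkye and uleird make morxan.

Yes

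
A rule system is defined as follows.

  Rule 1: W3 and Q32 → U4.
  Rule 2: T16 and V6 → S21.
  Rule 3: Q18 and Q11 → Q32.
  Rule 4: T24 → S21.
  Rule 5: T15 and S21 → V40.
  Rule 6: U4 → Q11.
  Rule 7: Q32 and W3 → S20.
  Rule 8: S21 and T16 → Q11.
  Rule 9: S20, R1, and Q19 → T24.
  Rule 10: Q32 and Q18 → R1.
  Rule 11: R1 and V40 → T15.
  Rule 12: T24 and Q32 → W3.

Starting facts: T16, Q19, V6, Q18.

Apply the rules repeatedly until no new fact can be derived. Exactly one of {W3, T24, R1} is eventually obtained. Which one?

R1

T16 and V6 hold, so S21 follows (Rule 2).
S21 and T16 hold, so Q11 follows (Rule 8).
From Q18 and Q11, Rule 3 gives Q32.
Q32 and Q18 hold, so R1 follows (Rule 10).
W3 would need T24 and Q32 (Rule 12), but T24 is never established. T24 would need S20, R1, and Q19 (Rule 9), but S20 is never established.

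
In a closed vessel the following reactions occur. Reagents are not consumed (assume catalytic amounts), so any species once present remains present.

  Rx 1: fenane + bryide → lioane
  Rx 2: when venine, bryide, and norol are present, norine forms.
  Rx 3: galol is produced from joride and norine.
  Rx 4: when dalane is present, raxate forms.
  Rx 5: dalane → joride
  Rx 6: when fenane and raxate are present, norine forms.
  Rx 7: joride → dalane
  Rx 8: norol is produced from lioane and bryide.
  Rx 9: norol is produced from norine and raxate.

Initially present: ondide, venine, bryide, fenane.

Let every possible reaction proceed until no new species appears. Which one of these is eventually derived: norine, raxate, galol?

norine

fenane and bryide present → lioane forms (Rx 1).
lioane and bryide present → norol forms (Rx 8).
venine, bryide, and norol present → norine forms (Rx 2).
raxate would need dalane (Rx 4), but dalane never forms. galol would need joride and norine (Rx 3), but joride never forms.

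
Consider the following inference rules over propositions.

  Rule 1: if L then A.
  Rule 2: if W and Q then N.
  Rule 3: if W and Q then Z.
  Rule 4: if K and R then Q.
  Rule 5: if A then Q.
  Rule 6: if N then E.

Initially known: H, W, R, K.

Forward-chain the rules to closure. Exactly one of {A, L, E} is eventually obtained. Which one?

K and R hold, so Q follows (Rule 4).
From W and Q, Rule 2 gives N.
N holds, so E follows (Rule 6).
A would need L (Rule 1), but L is never established. No rule produces L, and it is not given.

E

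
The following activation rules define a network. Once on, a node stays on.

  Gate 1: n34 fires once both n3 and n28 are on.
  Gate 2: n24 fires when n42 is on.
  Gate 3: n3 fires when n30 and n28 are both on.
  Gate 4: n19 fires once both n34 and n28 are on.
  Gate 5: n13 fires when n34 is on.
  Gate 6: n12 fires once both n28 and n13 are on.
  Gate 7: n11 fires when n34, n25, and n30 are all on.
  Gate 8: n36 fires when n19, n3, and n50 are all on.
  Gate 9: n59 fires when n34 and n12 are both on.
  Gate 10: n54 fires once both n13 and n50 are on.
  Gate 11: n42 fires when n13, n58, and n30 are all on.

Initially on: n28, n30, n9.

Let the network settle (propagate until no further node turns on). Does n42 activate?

No

n42 would need n13, n58, and n30 (Gate 11), but n58 never turns on.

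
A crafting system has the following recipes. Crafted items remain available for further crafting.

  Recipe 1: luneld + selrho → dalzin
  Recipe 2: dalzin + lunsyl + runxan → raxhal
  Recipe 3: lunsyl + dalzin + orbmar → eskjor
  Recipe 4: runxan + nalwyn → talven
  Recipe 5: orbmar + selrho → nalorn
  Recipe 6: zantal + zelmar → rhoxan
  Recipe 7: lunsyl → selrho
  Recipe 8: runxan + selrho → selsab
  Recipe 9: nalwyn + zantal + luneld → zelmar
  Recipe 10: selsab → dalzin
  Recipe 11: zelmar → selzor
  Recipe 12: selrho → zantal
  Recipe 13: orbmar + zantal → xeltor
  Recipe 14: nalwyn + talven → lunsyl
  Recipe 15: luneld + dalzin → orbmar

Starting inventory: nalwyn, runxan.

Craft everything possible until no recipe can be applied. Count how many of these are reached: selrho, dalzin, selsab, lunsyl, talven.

5

Using Recipe 4, runxan and nalwyn make talven.
Using Recipe 14, nalwyn and talven make lunsyl.
Using Recipe 7, lunsyl makes selrho.
Using Recipe 8, runxan and selrho make selsab.
selsab → dalzin (Recipe 10).
selrho: reached.
dalzin: reached.
selsab: reached.
lunsyl: reached.
talven: reached.
All 5 are reached.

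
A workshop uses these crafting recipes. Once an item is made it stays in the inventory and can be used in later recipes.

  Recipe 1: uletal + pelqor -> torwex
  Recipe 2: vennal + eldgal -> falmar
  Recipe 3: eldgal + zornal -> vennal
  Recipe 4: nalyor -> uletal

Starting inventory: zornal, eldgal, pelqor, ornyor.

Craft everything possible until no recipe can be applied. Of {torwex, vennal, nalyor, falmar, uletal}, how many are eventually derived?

Using Recipe 3, eldgal and zornal make vennal.
vennal + eldgal -> falmar (Recipe 2).
torwex would need uletal and pelqor (Recipe 1), but uletal is never obtained.
vennal: reached.
No rule produces nalyor, and it is not given.
falmar: reached.
uletal would need nalyor (Recipe 4), but nalyor is never obtained.
Reached: vennal and falmar — 2 of the 5.

2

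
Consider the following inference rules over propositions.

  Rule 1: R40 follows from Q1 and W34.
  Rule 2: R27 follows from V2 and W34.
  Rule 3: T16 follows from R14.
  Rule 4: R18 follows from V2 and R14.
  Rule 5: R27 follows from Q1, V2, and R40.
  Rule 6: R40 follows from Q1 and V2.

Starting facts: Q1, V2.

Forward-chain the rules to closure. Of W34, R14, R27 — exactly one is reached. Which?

R27

From Q1 and V2, Rule 6 gives R40.
Q1, V2, and R40 hold, so R27 follows (Rule 5).
No rule produces W34, and it is not given. No rule produces R14, and it is not given.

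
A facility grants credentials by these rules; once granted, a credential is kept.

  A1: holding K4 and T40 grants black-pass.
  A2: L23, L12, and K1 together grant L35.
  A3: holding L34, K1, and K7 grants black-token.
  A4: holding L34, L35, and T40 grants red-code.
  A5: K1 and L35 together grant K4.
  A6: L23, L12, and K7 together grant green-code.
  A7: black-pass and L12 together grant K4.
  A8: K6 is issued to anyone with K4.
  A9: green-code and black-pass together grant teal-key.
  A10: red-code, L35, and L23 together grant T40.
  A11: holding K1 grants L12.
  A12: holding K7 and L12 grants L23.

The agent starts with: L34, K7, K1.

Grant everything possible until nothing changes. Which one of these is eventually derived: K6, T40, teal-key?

K6

Holding K1 grants L12 (A11).
Holding K7 and L12 grants L23 (A12).
Holding L23, L12, and K1 grants L35 (A2).
Holding K1 and L35 grants K4 (A5).
Holding K4 grants K6 (A8).
teal-key would need green-code and black-pass (A9), but black-pass is never granted. T40 would need red-code, L35, and L23 (A10), but red-code is never granted.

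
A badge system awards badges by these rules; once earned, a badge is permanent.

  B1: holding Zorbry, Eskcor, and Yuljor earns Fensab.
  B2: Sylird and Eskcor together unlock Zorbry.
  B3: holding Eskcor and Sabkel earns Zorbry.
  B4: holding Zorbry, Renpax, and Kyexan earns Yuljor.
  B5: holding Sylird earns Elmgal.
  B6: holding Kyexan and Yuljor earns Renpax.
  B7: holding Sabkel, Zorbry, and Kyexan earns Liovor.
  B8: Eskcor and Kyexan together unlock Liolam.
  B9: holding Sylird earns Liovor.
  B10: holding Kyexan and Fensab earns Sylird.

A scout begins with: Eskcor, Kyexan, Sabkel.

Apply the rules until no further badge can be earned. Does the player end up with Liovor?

With Eskcor and Sabkel, Zorbry is earned (B3).
With Sabkel, Zorbry, and Kyexan, Liovor is earned (B7).

Yes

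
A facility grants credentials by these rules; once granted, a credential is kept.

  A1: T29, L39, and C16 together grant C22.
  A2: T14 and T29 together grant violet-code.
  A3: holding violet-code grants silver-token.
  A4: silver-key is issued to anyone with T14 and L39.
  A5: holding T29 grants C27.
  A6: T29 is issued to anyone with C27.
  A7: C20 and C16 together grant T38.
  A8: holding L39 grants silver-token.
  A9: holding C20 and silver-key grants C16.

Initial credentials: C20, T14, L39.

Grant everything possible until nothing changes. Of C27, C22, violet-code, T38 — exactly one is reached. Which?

Holding T14 and L39 grants silver-key (A4).
Holding C20 and silver-key grants C16 (A9).
Holding C20 and C16 grants T38 (A7).
violet-code would need T14 and T29 (A2), but T29 is never granted. C22 would need T29, L39, and C16 (A1), but T29 is never granted. C27 would need T29 (A5), but T29 is never granted.

T38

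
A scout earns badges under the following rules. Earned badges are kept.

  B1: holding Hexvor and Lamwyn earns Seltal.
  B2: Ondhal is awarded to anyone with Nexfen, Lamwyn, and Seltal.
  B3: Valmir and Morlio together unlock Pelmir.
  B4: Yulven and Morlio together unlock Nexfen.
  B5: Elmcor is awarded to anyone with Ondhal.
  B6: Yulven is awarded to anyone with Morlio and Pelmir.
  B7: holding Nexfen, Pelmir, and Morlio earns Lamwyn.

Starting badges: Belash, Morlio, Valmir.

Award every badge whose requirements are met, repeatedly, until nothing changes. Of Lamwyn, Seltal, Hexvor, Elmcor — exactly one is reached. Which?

Lamwyn

With Valmir and Morlio, Pelmir is earned (B3).
With Morlio and Pelmir, Yulven is earned (B6).
With Yulven and Morlio, Nexfen is earned (B4).
With Nexfen, Pelmir, and Morlio, Lamwyn is earned (B7).
No rule produces Hexvor, and it is not given. Elmcor would need Ondhal (B5), but Ondhal is never earned. Seltal would need Hexvor and Lamwyn (B1), but Hexvor is never earned.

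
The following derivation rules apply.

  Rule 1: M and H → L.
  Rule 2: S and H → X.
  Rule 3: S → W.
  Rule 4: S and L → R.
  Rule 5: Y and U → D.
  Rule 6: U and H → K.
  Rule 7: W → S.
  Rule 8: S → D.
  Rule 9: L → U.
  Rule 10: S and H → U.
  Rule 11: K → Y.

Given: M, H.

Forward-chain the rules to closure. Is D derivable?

M and H hold, so L follows (Rule 1).
From L, Rule 9 gives U.
From U and H, Rule 6 gives K.
From K, Rule 11 gives Y.
From Y and U, Rule 5 gives D.

Yes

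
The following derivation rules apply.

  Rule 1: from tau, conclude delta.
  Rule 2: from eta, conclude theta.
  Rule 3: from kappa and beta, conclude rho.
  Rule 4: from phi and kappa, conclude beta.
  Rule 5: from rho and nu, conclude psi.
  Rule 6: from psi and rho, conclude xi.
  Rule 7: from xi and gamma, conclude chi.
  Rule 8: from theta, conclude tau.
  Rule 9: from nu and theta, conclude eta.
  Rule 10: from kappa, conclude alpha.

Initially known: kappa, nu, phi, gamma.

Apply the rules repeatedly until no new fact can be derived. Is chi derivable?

phi and kappa hold, so beta follows (Rule 4).
kappa and beta hold, so rho follows (Rule 3).
rho and nu hold, so psi follows (Rule 5).
psi and rho hold, so xi follows (Rule 6).
From xi and gamma, Rule 7 gives chi.

Yes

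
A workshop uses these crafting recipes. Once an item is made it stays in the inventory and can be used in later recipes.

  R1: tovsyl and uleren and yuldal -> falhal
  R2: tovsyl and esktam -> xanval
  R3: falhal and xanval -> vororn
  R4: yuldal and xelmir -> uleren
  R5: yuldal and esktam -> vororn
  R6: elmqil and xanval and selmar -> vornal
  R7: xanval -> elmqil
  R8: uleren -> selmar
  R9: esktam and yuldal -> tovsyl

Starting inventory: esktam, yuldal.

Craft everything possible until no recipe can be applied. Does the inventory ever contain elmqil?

Yes

Using R9, esktam and yuldal make tovsyl.
tovsyl and esktam -> xanval (R2).
xanval -> elmqil (R7).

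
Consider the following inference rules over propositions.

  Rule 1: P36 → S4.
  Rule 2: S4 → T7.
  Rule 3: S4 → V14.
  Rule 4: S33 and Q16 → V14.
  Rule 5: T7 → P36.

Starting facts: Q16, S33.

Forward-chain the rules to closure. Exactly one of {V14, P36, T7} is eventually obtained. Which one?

From S33 and Q16, Rule 4 gives V14.
P36 would need T7 (Rule 5), but T7 is never established. T7 would need S4 (Rule 2), but S4 is never established.

V14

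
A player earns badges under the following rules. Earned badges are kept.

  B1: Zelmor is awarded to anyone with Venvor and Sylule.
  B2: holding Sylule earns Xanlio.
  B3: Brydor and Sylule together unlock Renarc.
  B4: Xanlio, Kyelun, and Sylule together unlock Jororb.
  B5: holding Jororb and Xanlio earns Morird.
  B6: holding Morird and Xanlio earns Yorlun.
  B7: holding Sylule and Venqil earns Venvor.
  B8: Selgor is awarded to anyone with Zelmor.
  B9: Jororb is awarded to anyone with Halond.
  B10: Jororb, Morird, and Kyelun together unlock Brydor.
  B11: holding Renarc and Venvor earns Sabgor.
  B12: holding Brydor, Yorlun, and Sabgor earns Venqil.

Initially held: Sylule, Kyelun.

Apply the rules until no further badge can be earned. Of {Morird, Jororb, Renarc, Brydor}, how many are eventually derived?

4

With Sylule, Xanlio is earned (B2).
With Xanlio, Kyelun, and Sylule, Jororb is earned (B4).
With Jororb and Xanlio, Morird is earned (B5).
With Jororb, Morird, and Kyelun, Brydor is earned (B10).
With Brydor and Sylule, Renarc is earned (B3).
Morird: reached.
Jororb: reached.
Renarc: reached.
Brydor: reached.
All 4 are reached.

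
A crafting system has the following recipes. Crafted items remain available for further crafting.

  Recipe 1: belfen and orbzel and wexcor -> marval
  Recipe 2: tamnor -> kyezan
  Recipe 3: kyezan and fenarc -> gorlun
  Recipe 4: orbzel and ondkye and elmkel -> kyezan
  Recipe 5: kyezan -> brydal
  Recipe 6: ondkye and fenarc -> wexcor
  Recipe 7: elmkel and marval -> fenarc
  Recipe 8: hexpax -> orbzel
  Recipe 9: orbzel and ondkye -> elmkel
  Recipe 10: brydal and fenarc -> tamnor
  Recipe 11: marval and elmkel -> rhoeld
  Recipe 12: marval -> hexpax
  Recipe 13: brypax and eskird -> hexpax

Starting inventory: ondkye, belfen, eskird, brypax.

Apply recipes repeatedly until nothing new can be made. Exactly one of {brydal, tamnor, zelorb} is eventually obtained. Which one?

brydal

Using Recipe 13, brypax and eskird make hexpax.
Using Recipe 8, hexpax makes orbzel.
orbzel and ondkye -> elmkel (Recipe 9).
Using Recipe 4, orbzel, ondkye, and elmkel make kyezan.
kyezan -> brydal (Recipe 5).
tamnor would need brydal and fenarc (Recipe 10), but fenarc is never obtained. No rule produces zelorb, and it is not given.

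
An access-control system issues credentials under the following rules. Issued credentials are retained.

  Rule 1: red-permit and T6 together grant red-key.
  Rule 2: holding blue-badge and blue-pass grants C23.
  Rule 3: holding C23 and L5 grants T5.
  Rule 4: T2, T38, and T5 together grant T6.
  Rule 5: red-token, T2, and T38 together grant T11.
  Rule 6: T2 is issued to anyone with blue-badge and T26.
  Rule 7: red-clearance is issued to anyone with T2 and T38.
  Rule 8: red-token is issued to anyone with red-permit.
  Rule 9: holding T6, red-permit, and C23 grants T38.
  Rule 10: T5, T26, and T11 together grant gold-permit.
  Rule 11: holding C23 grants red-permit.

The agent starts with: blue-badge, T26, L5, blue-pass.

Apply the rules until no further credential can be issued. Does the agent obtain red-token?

Yes

Holding blue-badge and blue-pass grants C23 (Rule 2).
Holding C23 grants red-permit (Rule 11).
Holding red-permit grants red-token (Rule 8).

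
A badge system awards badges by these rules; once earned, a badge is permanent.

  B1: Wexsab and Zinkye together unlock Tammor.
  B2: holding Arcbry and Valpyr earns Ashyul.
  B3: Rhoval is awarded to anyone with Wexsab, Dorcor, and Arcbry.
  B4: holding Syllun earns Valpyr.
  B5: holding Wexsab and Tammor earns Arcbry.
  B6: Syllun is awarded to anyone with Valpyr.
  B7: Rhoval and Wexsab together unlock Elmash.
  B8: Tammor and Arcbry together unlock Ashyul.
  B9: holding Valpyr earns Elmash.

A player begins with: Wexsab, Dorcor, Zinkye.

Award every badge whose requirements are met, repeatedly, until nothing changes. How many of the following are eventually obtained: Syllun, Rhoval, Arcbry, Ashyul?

With Wexsab and Zinkye, Tammor is earned (B1).
With Wexsab and Tammor, Arcbry is earned (B5).
With Tammor and Arcbry, Ashyul is earned (B8).
With Wexsab, Dorcor, and Arcbry, Rhoval is earned (B3).
Syllun would need Valpyr (B6), but Valpyr is never earned.
Rhoval: reached.
Arcbry: reached.
Ashyul: reached.
Reached: Rhoval, Arcbry, and Ashyul — 3 of the 4.

3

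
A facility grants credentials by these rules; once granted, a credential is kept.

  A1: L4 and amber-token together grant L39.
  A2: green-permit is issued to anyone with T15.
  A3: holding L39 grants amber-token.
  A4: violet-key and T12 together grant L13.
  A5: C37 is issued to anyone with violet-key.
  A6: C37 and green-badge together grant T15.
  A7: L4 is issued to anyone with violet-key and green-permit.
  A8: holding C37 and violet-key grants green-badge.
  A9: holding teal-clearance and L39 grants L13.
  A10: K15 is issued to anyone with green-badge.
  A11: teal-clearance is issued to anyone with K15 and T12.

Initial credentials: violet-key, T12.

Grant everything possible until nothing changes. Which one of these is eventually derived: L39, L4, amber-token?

Holding violet-key grants C37 (A5).
Holding C37 and violet-key grants green-badge (A8).
Holding C37 and green-badge grants T15 (A6).
Holding T15 grants green-permit (A2).
Holding violet-key and green-permit grants L4 (A7).
L39 would need L4 and amber-token (A1), but amber-token is never granted. amber-token would need L39 (A3), but L39 is never granted.

L4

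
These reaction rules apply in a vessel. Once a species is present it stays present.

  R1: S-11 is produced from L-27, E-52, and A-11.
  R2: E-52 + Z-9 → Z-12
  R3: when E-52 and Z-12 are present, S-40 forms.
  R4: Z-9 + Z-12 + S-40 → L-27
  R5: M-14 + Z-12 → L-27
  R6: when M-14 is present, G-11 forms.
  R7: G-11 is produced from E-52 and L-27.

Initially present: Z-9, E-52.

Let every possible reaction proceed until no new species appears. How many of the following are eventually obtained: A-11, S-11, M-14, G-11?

E-52 and Z-9 present → Z-12 forms (R2).
E-52 and Z-12 present → S-40 forms (R3).
Z-9, Z-12, and S-40 present → L-27 forms (R4).
E-52 and L-27 present → G-11 forms (R7).
No rule produces A-11, and it is not given.
S-11 would need L-27, E-52, and A-11 (R1), but A-11 never forms.
No rule produces M-14, and it is not given.
G-11: reached.
Reached: G-11 — 1 of the 4.

1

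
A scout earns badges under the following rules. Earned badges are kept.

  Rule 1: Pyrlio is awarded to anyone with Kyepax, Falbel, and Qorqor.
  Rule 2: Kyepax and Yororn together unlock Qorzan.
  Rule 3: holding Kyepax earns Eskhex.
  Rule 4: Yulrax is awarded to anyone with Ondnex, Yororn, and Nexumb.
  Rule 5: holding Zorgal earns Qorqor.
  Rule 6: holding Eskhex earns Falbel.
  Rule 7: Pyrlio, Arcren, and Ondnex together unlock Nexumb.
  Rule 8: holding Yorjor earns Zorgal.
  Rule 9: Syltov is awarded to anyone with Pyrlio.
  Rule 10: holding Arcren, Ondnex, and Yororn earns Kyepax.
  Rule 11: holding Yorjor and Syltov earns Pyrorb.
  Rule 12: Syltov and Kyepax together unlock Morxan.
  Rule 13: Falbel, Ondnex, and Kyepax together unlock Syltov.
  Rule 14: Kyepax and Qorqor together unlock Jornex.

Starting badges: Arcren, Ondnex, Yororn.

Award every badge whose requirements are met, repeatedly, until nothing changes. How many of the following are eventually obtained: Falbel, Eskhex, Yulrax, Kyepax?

With Arcren, Ondnex, and Yororn, Kyepax is earned (Rule 10).
With Kyepax, Eskhex is earned (Rule 3).
With Eskhex, Falbel is earned (Rule 6).
Falbel: reached.
Eskhex: reached.
Yulrax would need Ondnex, Yororn, and Nexumb (Rule 4), but Nexumb is never earned.
Kyepax: reached.
Reached: Falbel, Eskhex, and Kyepax — 3 of the 4.

3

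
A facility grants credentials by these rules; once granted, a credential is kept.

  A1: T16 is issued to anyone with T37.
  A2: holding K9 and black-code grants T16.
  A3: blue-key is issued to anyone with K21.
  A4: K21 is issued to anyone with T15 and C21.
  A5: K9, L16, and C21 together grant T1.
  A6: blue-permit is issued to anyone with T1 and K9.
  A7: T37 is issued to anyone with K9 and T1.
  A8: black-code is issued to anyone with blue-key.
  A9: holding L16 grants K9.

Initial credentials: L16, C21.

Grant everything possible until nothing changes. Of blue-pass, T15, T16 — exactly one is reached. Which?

T16

Holding L16 grants K9 (A9).
Holding K9, L16, and C21 grants T1 (A5).
Holding K9 and T1 grants T37 (A7).
Holding T37 grants T16 (A1).
No rule produces T15, and it is not given. No rule produces blue-pass, and it is not given.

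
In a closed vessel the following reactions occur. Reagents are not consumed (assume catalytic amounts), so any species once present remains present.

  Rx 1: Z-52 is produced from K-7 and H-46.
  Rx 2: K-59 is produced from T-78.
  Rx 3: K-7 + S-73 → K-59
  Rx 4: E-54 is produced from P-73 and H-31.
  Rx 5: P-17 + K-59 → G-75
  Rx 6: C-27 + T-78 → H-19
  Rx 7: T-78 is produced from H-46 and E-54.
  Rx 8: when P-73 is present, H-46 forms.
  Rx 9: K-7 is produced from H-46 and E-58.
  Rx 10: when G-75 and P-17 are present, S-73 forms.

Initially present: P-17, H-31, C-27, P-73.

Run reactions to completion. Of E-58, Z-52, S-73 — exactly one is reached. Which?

S-73

P-73 present → H-46 forms (Rx 8).
P-73 and H-31 present → E-54 forms (Rx 4).
H-46 and E-54 present → T-78 forms (Rx 7).
T-78 present → K-59 forms (Rx 2).
P-17 and K-59 present → G-75 forms (Rx 5).
G-75 and P-17 present → S-73 forms (Rx 10).
Z-52 would need K-7 and H-46 (Rx 1), but K-7 never forms. No rule produces E-58, and it is not given.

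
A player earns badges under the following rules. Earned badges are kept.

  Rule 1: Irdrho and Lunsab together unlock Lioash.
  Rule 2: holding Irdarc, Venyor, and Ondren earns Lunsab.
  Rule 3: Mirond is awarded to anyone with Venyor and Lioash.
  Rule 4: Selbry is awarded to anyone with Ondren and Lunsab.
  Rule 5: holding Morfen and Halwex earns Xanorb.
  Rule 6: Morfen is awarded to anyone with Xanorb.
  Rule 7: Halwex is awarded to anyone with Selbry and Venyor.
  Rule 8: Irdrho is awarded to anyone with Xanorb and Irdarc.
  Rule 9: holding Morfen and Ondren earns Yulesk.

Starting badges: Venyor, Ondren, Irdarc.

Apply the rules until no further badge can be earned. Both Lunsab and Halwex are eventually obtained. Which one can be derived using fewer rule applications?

Lunsab: With Irdarc, Venyor, and Ondren, Lunsab is earned (Rule 2). [1 rule application]
Halwex: With Irdarc, Venyor, and Ondren, Lunsab is earned (Rule 2). With Ondren and Lunsab, Selbry is earned (Rule 4). With Selbry and Venyor, Halwex is earned (Rule 7). [3 rule applications]
Lunsab needs fewer.

Lunsab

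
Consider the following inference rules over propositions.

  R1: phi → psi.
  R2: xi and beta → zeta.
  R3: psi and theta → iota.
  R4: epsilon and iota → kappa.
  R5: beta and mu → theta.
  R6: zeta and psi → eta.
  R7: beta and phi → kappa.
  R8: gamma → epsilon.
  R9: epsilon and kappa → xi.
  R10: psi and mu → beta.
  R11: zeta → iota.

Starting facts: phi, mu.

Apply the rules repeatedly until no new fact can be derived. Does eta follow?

eta would need zeta and psi (R6), but zeta is never established.

No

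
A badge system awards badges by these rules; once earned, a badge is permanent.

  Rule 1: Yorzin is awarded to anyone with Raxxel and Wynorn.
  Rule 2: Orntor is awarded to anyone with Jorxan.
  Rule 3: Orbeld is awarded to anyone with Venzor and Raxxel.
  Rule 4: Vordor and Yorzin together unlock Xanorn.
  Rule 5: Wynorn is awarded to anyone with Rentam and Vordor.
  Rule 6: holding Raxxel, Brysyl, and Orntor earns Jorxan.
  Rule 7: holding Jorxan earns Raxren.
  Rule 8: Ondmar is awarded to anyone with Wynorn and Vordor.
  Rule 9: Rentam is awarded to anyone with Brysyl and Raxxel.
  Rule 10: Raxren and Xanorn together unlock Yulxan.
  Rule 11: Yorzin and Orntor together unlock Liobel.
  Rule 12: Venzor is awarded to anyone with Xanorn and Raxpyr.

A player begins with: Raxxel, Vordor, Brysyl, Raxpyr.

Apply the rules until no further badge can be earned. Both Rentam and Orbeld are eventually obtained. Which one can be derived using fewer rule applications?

Rentam

Rentam: With Brysyl and Raxxel, Rentam is earned (Rule 9). [1 rule application]
Orbeld: With Brysyl and Raxxel, Rentam is earned (Rule 9). With Rentam and Vordor, Wynorn is earned (Rule 5). With Raxxel and Wynorn, Yorzin is earned (Rule 1). With Vordor and Yorzin, Xanorn is earned (Rule 4). With Xanorn and Raxpyr, Venzor is earned (Rule 12). With Venzor and Raxxel, Orbeld is earned (Rule 3). [6 rule applications]
Rentam needs fewer.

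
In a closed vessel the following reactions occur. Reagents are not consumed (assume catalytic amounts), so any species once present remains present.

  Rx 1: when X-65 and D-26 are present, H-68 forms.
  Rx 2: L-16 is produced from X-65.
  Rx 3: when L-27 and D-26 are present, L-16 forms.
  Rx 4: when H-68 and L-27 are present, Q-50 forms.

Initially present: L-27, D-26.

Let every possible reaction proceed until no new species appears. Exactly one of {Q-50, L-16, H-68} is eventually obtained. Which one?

L-27 and D-26 present → L-16 forms (Rx 3).
H-68 would need X-65 and D-26 (Rx 1), but X-65 never forms. Q-50 would need H-68 and L-27 (Rx 4), but H-68 never forms.

L-16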